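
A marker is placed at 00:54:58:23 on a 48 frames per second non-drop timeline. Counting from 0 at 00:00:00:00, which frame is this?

Total seconds to the label: (0 × 3600 + 54 × 60 + 58) = 3298.
Frame index = 3298 × 48 + 23 = 158327.

frame 158327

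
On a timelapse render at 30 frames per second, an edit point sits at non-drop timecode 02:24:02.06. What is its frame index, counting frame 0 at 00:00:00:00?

Total seconds to the label: (2 × 3600 + 24 × 60 + 2) = 8642.
Frame index = 8642 × 30 + 6 = 259266.

259266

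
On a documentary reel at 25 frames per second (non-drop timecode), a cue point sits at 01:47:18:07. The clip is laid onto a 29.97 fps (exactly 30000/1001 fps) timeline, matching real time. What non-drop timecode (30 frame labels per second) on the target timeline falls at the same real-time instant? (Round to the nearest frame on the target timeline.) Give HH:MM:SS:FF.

01:47:11:25

Source frame index: (1×3600 + 47×60 + 18) × 25 + 7 = 160957.
Real time: 160957 / (25) = 160957/25 s.
Target frame: (160957/25) × (30000/1001) = 193148400/1001 ≈ 192955.445 → 192955.
At 30 labels/s: frame 192955 → 01:47:11:25.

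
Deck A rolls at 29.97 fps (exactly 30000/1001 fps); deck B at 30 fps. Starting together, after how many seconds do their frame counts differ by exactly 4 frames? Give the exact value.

2002/15 seconds

The gap grows by |30 − 30000/1001| = 30/1001 frames per second.
Time for a 4-frame gap: 4 ÷ (30/1001) = 2002/15 s.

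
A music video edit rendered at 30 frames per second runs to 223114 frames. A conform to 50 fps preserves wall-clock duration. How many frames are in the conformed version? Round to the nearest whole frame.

Frames at target rate = 223114 × (50) / (30) = 1115570/3 ≈ 371856.667.
Nearest whole frame: 371857.

371857 frames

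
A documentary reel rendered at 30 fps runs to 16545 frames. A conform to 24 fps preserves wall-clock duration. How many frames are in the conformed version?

Target frames = source frames × (target rate / source rate) = 16545 × (24)/(30) = 16545 × 4/5 = 13236.

13236 frames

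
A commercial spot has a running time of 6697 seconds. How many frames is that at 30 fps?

Frames = 6697 × 30 = 200910.

200910 frames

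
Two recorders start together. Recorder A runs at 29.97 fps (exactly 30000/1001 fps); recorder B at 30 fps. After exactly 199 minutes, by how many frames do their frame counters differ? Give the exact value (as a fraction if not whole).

358200/1001 frames

199 min = 11940 s.
A emits 30000/1001 × 11940 = 358200000/1001 frames; B emits 30 × 11940 = 358200.
Difference = 358200/1001 frames (≈ 357.8422); B is ahead of A.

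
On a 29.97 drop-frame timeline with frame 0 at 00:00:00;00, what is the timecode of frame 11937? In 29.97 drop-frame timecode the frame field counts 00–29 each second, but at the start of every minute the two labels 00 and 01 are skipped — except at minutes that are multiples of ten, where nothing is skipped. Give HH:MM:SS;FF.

00:06:38;09

Each 10-minute DF block holds 10 × 60 × 30 − 9 × 2 = 17982 frames. 11937 ÷ 17982 → 0 full blocks, remainder 11937.
Within the partial block the first minute is 1800 frames and each further minute 1798, so 6 further minute boundaries passed. Total skipped labels = 18 × 0 + 2 × 6 = 12.
Non-drop label index = 11937 + 12 = 11949; at 30 labels/s that is 00:06:38:09, i.e. DF 00:06:38;09.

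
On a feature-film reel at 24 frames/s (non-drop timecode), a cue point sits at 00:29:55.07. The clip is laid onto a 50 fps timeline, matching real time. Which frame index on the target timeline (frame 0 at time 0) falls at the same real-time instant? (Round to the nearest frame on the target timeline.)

Source frame index: (0×3600 + 29×60 + 55) × 24 + 7 = 43087.
Real time: 43087 / (24) = 43087/24 s.
Target frame: (43087/24) × (50) = 1077175/12 ≈ 89764.583 → 89765.

frame 89765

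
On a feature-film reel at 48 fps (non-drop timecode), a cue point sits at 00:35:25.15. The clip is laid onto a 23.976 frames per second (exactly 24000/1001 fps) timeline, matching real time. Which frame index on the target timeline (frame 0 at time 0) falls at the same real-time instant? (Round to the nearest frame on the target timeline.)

frame 50957

Source frame index: (0×3600 + 35×60 + 25) × 48 + 15 = 102015.
Real time: 102015 / (48) = 34005/16 s.
Target frame: (34005/16) × (24000/1001) = 51007500/1001 ≈ 50956.543 → 50957.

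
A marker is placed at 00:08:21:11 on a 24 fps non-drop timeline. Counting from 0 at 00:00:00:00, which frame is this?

12035

Total seconds to the label: (0 × 3600 + 8 × 60 + 21) = 501.
Frame index = 501 × 24 + 11 = 12035.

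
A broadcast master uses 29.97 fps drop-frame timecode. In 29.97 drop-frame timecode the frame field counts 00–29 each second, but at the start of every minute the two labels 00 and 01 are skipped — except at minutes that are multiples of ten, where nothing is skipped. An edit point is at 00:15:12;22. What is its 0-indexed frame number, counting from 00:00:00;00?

As if non-drop at 30 labels/s: (0 × 3600 + 15 × 60 + 12) × 30 + 22 = 27382.
Minute boundaries passed: 15; those not divisible by 10: 15 − 1 = 14; dropped labels = 2 × 14 = 28.
Actual frame index = 27382 − 28 = 27354.

27354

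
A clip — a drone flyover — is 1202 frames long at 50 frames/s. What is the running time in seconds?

24.04 seconds

Running time = 1202 / (50) = 24.04 s.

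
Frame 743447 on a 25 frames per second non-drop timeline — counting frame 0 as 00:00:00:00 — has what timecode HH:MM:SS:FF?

743447 ÷ 25 = 29737 full seconds, remainder 22 frames.
29737 s = 8 h 15 min 37 s.
Timecode: 08:15:37:22.

08:15:37:22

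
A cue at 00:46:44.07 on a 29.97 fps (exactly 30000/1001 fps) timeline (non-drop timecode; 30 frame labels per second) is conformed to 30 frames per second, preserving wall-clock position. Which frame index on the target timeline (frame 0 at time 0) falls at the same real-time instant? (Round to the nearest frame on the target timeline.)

frame 84211

Source frame index: (0×3600 + 46×60 + 44) × 30 + 7 = 84127.
Real time: 84127 / (30000/1001) = 84211127/30000 s.
Target frame: (84211127/30000) × (30) = 84211127/1000 ≈ 84211.127 → 84211.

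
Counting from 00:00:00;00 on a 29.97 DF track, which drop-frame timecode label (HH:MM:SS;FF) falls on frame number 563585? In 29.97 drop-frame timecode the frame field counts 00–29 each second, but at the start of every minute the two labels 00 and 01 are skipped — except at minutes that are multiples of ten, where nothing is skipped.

05:13:24;29

Each 10-minute DF block holds 10 × 60 × 30 − 9 × 2 = 17982 frames. 563585 ÷ 17982 → 31 full blocks, remainder 6143.
Within the partial block the first minute is 1800 frames and each further minute 1798, so 3 further minute boundaries passed. Total skipped labels = 18 × 31 + 2 × 3 = 564.
Non-drop label index = 563585 + 564 = 564149; at 30 labels/s that is 05:13:24:29, i.e. DF 05:13:24;29.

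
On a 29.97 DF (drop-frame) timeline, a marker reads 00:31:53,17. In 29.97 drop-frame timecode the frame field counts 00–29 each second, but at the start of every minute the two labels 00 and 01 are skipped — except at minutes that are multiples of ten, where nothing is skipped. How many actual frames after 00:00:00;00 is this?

Complete 10-minute blocks: 3, each 17982 frames → 53946.
Remaining 1 whole minute in the current block: 1800 + 0 × 1798 = 1800 frames.
Within the current minute: 53 × 30 + 17 − 2 = 1605 (labels ;00/;01 skipped at this minute). Total = 53946 + 1800 + 1605 = 57351.

57351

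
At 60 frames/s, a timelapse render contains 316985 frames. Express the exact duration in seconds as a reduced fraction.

Running time = 316985 ÷ (60) = 316985 × 1/60 = 63397/12 s.

63397/12 seconds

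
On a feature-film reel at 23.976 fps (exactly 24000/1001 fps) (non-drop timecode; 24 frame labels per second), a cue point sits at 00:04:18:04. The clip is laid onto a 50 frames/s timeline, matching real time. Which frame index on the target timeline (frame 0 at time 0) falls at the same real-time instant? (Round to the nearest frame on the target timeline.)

Source frame index: (0×3600 + 4×60 + 18) × 24 + 4 = 6196.
Real time: 6196 / (24000/1001) = 1550549/6000 s.
Target frame: (1550549/6000) × (50) = 1550549/120 ≈ 12921.242 → 12921.

frame 12921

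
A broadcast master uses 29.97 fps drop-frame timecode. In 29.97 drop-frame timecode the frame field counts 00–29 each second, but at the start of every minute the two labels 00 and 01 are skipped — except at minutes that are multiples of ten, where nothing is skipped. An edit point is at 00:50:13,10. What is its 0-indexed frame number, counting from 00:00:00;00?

As if non-drop at 30 labels/s: (0 × 3600 + 50 × 60 + 13) × 30 + 10 = 90400.
Minute boundaries passed: 50; those not divisible by 10: 50 − 5 = 45; dropped labels = 2 × 45 = 90.
Actual frame index = 90400 − 90 = 90310.

90310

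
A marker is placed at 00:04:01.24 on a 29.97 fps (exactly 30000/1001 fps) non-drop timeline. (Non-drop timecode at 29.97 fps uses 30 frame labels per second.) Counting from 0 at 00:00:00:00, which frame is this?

Total seconds to the label: (0 × 3600 + 4 × 60 + 1) = 241.
Frame index = 241 × 30 + 24 = 7254.

7254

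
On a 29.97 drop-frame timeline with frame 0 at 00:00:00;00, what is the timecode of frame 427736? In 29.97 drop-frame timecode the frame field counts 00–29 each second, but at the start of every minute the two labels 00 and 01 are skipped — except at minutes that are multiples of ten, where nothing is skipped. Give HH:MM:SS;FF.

03:57:52;04

Ten DF minutes hold 17982 frames, so frame 427736 lies in block 23 (frames 413586–431567) with 14150 frames into that block.
The block's first minute is 1800 frames and the rest 1798 each; 14150 frames reaches minute 7, so 23 × 18 + 7 × 2 = 428 labels have been skipped so far.
Adding those back, label number 427736 + 428 = 428164 at 30 labels/s is 14272 s + 4 f = 3 h 57 min 52 s frame 4, i.e. 03:57:52;04.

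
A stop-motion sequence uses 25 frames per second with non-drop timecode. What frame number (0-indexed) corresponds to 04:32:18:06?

Total seconds to the label: (4 × 3600 + 32 × 60 + 18) = 16338.
Frame index = 16338 × 25 + 6 = 408456.

frame 408456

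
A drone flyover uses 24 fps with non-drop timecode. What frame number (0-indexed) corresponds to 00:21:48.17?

Total seconds to the label: (0 × 3600 + 21 × 60 + 48) = 1308.
Frame index = 1308 × 24 + 17 = 31409.

frame 31409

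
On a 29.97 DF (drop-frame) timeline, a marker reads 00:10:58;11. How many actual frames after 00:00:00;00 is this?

19733

As if non-drop at 30 labels/s: (0 × 3600 + 10 × 60 + 58) × 30 + 11 = 19751.
Minute boundaries passed: 10; those not divisible by 10: 10 − 1 = 9; dropped labels = 2 × 9 = 18.
Actual frame index = 19751 − 18 = 19733.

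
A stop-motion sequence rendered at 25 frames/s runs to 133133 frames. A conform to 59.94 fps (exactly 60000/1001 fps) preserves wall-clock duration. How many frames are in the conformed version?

Target frames = source frames × (target rate / source rate) = 133133 × (60000/1001)/(25) = 133133 × 2400/1001 = 319200.

319200 frames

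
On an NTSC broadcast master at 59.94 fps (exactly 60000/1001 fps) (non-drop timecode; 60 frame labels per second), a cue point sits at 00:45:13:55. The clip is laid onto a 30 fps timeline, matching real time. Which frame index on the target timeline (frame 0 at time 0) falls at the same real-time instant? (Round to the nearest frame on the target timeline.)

frame 81499

Source frame index: (0×3600 + 45×60 + 13) × 60 + 55 = 162835.
Real time: 162835 / (60000/1001) = 32599567/12000 s.
Target frame: (32599567/12000) × (30) = 32599567/400 ≈ 81498.917 → 81499.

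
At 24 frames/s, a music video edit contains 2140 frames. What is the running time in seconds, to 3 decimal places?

89.167 seconds

Running time = 2140 × 1/24 = 535/6 s ≈ 89.167 s.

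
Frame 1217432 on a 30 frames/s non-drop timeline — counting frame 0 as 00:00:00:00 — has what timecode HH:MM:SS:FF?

11:16:21:02

1217432 ÷ 30 = 40581 full seconds, remainder 2 frames.
40581 s = 11 h 16 min 21 s.
Timecode: 11:16:21:02.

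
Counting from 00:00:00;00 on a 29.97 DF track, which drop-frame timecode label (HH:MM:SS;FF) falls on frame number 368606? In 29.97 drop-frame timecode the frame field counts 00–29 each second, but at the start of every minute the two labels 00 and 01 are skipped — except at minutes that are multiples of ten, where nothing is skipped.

Each 10-minute DF block holds 10 × 60 × 30 − 9 × 2 = 17982 frames. 368606 ÷ 17982 → 20 full blocks, remainder 8966.
Within the partial block the first minute is 1800 frames and each further minute 1798, so 4 further minute boundaries passed. Total skipped labels = 18 × 20 + 2 × 4 = 368.
Non-drop label index = 368606 + 368 = 368974; at 30 labels/s that is 03:24:59:04, i.e. DF 03:24:59;04.

03:24:59;04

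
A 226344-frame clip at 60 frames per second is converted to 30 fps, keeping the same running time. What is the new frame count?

113172 frames

Target frames = source frames × (target rate / source rate) = 226344 × (30)/(60) = 226344 × 1/2 = 113172.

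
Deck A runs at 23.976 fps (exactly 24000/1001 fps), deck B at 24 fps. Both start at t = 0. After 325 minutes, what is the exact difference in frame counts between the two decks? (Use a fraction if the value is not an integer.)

325 min = 19500 s.
A emits 24000/1001 × 19500 = 36000000/77 frames; B emits 24 × 19500 = 468000.
Difference = 36000/77 frames (≈ 467.5325); B is ahead of A.

36000/77 frames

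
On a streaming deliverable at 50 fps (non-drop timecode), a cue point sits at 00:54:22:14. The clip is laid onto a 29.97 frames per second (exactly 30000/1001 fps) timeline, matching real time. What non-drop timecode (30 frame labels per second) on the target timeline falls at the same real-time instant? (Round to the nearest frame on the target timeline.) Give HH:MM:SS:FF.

Source frame index: (0×3600 + 54×60 + 22) × 50 + 14 = 163114.
Real time: 163114 / (50) = 81557/25 s.
Target frame: (81557/25) × (30000/1001) = 13981200/143 ≈ 97770.629 → 97771.
At 30 labels/s: frame 97771 → 00:54:19:01.

00:54:19:01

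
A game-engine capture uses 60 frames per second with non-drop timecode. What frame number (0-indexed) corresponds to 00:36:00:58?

Total seconds to the label: (0 × 3600 + 36 × 60 + 0) = 2160.
Frame index = 2160 × 60 + 58 = 129658.

129658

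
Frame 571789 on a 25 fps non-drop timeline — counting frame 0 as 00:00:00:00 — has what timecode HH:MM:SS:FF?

571789 ÷ 25 = 22871 full seconds, remainder 14 frames.
22871 s = 6 h 21 min 11 s.
Timecode: 06:21:11:14.

06:21:11:14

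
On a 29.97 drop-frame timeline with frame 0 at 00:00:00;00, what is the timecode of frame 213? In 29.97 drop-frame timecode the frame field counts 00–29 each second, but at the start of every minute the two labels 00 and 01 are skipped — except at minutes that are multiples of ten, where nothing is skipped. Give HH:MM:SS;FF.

00:00:07;03

Ten DF minutes hold 17982 frames, so frame 213 lies in block 0 (frames 0–17981) with 213 frames into that block.
The block's first minute is 1800 frames and the rest 1798 each; 213 frames reaches minute 0, so 0 × 18 + 0 × 2 = 0 labels have been skipped so far.
Adding those back, label number 213 + 0 = 213 at 30 labels/s is 7 s + 3 f = 0 h 0 min 7 s frame 3, i.e. 00:00:07;03.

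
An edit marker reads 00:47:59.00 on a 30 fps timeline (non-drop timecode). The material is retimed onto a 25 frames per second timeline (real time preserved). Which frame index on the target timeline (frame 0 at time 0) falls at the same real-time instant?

Source frame index: (0×3600 + 47×60 + 59) × 30 + 0 = 86370.
Real time: 86370 / (30) = 2879 s.
Target frame: (2879) × (25) = 71975.

frame 71975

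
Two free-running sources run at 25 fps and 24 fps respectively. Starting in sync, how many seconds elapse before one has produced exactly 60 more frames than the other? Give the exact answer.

The gap grows by |24 − 25| = 1 frame per second.
Time for a 60-frame gap: 60 ÷ (1) = 60 s.

60 seconds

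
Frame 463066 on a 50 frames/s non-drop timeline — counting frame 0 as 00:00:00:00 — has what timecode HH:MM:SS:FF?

463066 ÷ 50 = 9261 full seconds, remainder 16 frames.
9261 s = 2 h 34 min 21 s.
Timecode: 02:34:21:16.

02:34:21:16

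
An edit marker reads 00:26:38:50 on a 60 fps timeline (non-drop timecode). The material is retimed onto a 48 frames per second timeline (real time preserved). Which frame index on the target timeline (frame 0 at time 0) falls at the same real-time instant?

Source frame index: (0×3600 + 26×60 + 38) × 60 + 50 = 95930.
Real time: 95930 / (60) = 9593/6 s.
Target frame: (9593/6) × (48) = 76744.

frame 76744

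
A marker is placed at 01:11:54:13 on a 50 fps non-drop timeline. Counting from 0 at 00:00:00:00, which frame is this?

215713

Total seconds to the label: (1 × 3600 + 11 × 60 + 54) = 4314.
Frame index = 4314 × 50 + 13 = 215713.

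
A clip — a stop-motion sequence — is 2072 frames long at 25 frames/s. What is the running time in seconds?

82.88 seconds

Running time = 2072 / (25) = 82.88 s.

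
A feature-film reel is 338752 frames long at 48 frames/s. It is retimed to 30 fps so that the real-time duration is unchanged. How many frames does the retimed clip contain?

Target frames = source frames × (target rate / source rate) = 338752 × (30)/(48) = 338752 × 5/8 = 211720.

211720 frames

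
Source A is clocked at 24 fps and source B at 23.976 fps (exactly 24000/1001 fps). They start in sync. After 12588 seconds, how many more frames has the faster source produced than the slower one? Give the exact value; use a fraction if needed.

302112/1001 frames

A emits 24 × 12588 = 302112 frames; B emits 24000/1001 × 12588 = 302112000/1001.
Difference = 302112/1001 frames (≈ 301.8102); B is behind A.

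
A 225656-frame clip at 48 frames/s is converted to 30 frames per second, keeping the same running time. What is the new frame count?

141035 frames

Target frames = source frames × (target rate / source rate) = 225656 × (30)/(48) = 225656 × 5/8 = 141035.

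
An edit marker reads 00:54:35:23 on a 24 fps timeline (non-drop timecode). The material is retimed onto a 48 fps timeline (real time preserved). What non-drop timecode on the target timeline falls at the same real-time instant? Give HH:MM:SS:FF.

00:54:35:46

Source frame index: (0×3600 + 54×60 + 35) × 24 + 23 = 78623.
Real time: 78623 / (24) = 78623/24 s.
Target frame: (78623/24) × (48) = 157246.
At 48 labels/s: frame 157246 → 00:54:35:46.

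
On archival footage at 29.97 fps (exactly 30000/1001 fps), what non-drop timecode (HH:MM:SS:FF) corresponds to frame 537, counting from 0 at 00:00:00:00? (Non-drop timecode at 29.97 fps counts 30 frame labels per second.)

537 ÷ 30 = 17 full seconds, remainder 27 frames.
17 s = 0 h 0 min 17 s.
Timecode: 00:00:17:27.

00:00:17:27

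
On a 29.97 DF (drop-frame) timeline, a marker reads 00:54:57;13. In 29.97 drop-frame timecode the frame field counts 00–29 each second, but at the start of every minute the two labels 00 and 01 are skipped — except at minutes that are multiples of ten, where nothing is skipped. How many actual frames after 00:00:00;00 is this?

98825

Complete 10-minute blocks: 5, each 17982 frames → 89910.
Remaining 4 whole minutes in the current block: 1800 + 3 × 1798 = 7194 frames.
Within the current minute: 57 × 30 + 13 − 2 = 1721 (labels ;00/;01 skipped at this minute). Total = 89910 + 7194 + 1721 = 98825.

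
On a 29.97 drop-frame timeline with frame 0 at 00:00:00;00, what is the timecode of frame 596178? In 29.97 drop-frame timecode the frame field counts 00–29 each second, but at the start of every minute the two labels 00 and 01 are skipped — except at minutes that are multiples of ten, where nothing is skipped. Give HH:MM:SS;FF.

05:31:32;14

Each 10-minute DF block holds 10 × 60 × 30 − 9 × 2 = 17982 frames. 596178 ÷ 17982 → 33 full blocks, remainder 2772.
Within the partial block the first minute is 1800 frames and each further minute 1798, so 1 further minute boundary passed. Total skipped labels = 18 × 33 + 2 × 1 = 596.
Non-drop label index = 596178 + 596 = 596774; at 30 labels/s that is 05:31:32:14, i.e. DF 05:31:32;14.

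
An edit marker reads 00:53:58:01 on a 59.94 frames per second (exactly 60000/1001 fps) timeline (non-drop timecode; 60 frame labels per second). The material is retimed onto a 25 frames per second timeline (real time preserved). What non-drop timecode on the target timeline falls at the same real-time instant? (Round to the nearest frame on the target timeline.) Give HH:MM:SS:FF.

Source frame index: (0×3600 + 53×60 + 58) × 60 + 1 = 194281.
Real time: 194281 / (60000/1001) = 194475281/60000 s.
Target frame: (194475281/60000) × (25) = 194475281/2400 ≈ 81031.367 → 81031.
At 25 labels/s: frame 81031 → 00:54:01:06.

00:54:01:06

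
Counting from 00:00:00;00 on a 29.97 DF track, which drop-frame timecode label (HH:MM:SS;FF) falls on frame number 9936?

00:05:31;16

Ten DF minutes hold 17982 frames, so frame 9936 lies in block 0 (frames 0–17981) with 9936 frames into that block.
The block's first minute is 1800 frames and the rest 1798 each; 9936 frames reaches minute 5, so 0 × 18 + 5 × 2 = 10 labels have been skipped so far.
Adding those back, label number 9936 + 10 = 9946 at 30 labels/s is 331 s + 16 f = 0 h 5 min 31 s frame 16, i.e. 00:05:31;16.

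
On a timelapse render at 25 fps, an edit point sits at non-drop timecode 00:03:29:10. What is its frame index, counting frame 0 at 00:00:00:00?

5235

Total seconds to the label: (0 × 3600 + 3 × 60 + 29) = 209.
Frame index = 209 × 25 + 10 = 5235.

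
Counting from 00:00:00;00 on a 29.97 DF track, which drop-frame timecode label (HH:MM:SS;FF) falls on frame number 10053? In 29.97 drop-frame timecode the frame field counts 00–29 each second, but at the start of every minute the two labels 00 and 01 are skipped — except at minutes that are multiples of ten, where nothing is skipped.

00:05:35;13

Ten DF minutes hold 17982 frames, so frame 10053 lies in block 0 (frames 0–17981) with 10053 frames into that block.
The block's first minute is 1800 frames and the rest 1798 each; 10053 frames reaches minute 5, so 0 × 18 + 5 × 2 = 10 labels have been skipped so far.
Adding those back, label number 10053 + 10 = 10063 at 30 labels/s is 335 s + 13 f = 0 h 5 min 35 s frame 13, i.e. 00:05:35;13.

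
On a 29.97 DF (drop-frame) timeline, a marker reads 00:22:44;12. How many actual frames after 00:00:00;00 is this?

40892

Complete 10-minute blocks: 2, each 17982 frames → 35964.
Remaining 2 whole minutes in the current block: 1800 + 1 × 1798 = 3598 frames.
Within the current minute: 44 × 30 + 12 − 2 = 1330 (labels ;00/;01 skipped at this minute). Total = 35964 + 3598 + 1330 = 40892.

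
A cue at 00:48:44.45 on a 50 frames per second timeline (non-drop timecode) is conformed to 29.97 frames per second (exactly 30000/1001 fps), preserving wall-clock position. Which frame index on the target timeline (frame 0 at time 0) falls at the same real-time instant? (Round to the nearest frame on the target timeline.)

frame 87659

Source frame index: (0×3600 + 48×60 + 44) × 50 + 45 = 146245.
Real time: 146245 / (50) = 29249/10 s.
Target frame: (29249/10) × (30000/1001) = 7977000/91 ≈ 87659.341 → 87659.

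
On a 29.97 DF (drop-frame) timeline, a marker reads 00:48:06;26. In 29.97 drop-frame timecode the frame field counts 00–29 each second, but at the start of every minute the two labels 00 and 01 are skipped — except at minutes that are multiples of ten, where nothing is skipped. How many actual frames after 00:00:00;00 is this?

86518

As if non-drop at 30 labels/s: (0 × 3600 + 48 × 60 + 6) × 30 + 26 = 86606.
Minute boundaries passed: 48; those not divisible by 10: 48 − 4 = 44; dropped labels = 2 × 44 = 88.
Actual frame index = 86606 − 88 = 86518.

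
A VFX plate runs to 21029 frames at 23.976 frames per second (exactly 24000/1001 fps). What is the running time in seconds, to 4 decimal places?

Running time = 21029 × 1001/24000 = 21050029/24000 s ≈ 877.0845 s.

877.0845 seconds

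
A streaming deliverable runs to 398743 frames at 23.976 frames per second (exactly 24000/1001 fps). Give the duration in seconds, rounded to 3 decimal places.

16630.906 seconds

Running time = 398743 × 1001/24000 = 399141743/24000 s ≈ 16630.906 s.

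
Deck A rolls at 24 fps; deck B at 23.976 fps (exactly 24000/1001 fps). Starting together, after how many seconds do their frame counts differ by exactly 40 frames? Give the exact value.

5005/3 seconds

The gap grows by |24000/1001 − 24| = 24/1001 frames per second.
Time for a 40-frame gap: 40 ÷ (24/1001) = 5005/3 s.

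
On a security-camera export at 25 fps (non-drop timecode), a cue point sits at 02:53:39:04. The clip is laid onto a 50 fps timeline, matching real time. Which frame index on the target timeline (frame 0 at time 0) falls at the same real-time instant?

Source frame index: (2×3600 + 53×60 + 39) × 25 + 4 = 260479.
Real time: 260479 / (25) = 260479/25 s.
Target frame: (260479/25) × (50) = 520958.

frame 520958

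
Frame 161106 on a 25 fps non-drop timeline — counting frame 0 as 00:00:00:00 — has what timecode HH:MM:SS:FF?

01:47:24:06

161106 ÷ 25 = 6444 full seconds, remainder 6 frames.
6444 s = 1 h 47 min 24 s.
Timecode: 01:47:24:06.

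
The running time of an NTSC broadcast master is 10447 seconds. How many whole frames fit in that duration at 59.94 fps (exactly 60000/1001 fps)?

626193 frames

Frames = 10447 × 60000/1001 = 626820000/1001 ≈ 626193.8062.
Complete frames: 626193.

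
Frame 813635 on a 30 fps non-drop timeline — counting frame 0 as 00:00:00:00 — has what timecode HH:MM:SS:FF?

813635 ÷ 30 = 27121 full seconds, remainder 5 frames.
27121 s = 7 h 32 min 1 s.
Timecode: 07:32:01:05.

07:32:01:05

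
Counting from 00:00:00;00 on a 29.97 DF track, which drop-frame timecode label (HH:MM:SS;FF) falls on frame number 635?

00:00:21;05

Ten DF minutes hold 17982 frames, so frame 635 lies in block 0 (frames 0–17981) with 635 frames into that block.
The block's first minute is 1800 frames and the rest 1798 each; 635 frames reaches minute 0, so 0 × 18 + 0 × 2 = 0 labels have been skipped so far.
Adding those back, label number 635 + 0 = 635 at 30 labels/s is 21 s + 5 f = 0 h 0 min 21 s frame 5, i.e. 00:00:21;05.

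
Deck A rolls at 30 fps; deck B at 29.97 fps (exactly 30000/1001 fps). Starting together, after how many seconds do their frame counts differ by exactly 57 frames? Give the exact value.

1901.9 seconds

The gap grows by |30000/1001 − 30| = 30/1001 frames per second.
Time for a 57-frame gap: 57 ÷ (30/1001) = 1901.9 s.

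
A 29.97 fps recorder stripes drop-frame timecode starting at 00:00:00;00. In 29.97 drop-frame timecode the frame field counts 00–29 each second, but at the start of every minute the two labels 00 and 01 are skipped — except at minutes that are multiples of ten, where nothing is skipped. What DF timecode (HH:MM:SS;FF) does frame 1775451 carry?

Ten DF minutes hold 17982 frames, so frame 1775451 lies in block 98 (frames 1762236–1780217) with 13215 frames into that block.
The block's first minute is 1800 frames and the rest 1798 each; 13215 frames reaches minute 7, so 98 × 18 + 7 × 2 = 1778 labels have been skipped so far.
Adding those back, label number 1775451 + 1778 = 1777229 at 30 labels/s is 59240 s + 29 f = 16 h 27 min 20 s frame 29, i.e. 16:27:20;29.

16:27:20;29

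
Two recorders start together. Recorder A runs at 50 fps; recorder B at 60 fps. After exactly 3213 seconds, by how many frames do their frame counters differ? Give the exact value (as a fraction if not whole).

A emits 50 × 3213 = 160650 frames; B emits 60 × 3213 = 192780.
Difference = 32130 frames; B is ahead of A.

32130 frames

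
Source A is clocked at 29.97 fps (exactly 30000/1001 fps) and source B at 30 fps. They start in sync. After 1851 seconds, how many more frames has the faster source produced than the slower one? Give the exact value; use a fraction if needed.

A emits 30000/1001 × 1851 = 55530000/1001 frames; B emits 30 × 1851 = 55530.
Difference = 55530/1001 frames (≈ 55.4745); B is ahead of A.

55530/1001 frames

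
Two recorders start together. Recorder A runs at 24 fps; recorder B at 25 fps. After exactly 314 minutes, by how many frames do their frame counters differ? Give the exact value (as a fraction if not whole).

314 min = 18840 s.
A emits 24 × 18840 = 452160 frames; B emits 25 × 18840 = 471000.
Difference = 18840 frames; B is ahead of A.

18840 frames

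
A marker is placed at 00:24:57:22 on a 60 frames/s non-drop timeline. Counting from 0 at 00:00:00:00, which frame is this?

frame 89842

Total seconds to the label: (0 × 3600 + 24 × 60 + 57) = 1497.
Frame index = 1497 × 60 + 22 = 89842.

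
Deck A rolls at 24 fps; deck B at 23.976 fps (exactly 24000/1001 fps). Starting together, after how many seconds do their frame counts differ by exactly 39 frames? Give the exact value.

1626.625 seconds

The gap grows by |24000/1001 − 24| = 24/1001 frames per second.
Time for a 39-frame gap: 39 ÷ (24/1001) = 1626.625 s.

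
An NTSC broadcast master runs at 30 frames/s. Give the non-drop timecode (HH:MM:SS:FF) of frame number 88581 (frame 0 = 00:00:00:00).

00:49:12:21

88581 ÷ 30 = 2952 full seconds, remainder 21 frames.
2952 s = 0 h 49 min 12 s.
Timecode: 00:49:12:21.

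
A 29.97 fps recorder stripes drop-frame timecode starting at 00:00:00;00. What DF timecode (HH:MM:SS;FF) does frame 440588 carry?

04:05:01;00

Each 10-minute DF block holds 10 × 60 × 30 − 9 × 2 = 17982 frames. 440588 ÷ 17982 → 24 full blocks, remainder 9020.
Within the partial block the first minute is 1800 frames and each further minute 1798, so 5 further minute boundaries passed. Total skipped labels = 18 × 24 + 2 × 5 = 442.
Non-drop label index = 440588 + 442 = 441030; at 30 labels/s that is 04:05:01:00, i.e. DF 04:05:01;00.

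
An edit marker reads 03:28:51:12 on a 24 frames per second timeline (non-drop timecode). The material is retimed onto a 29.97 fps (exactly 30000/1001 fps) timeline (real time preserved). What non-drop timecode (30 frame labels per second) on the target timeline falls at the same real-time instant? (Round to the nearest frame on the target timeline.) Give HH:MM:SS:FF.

Source frame index: (3×3600 + 28×60 + 51) × 24 + 12 = 300756.
Real time: 300756 / (24) = 25063/2 s.
Target frame: (25063/2) × (30000/1001) = 375945000/1001 ≈ 375569.431 → 375569.
At 30 labels/s: frame 375569 → 03:28:38:29.

03:28:38:29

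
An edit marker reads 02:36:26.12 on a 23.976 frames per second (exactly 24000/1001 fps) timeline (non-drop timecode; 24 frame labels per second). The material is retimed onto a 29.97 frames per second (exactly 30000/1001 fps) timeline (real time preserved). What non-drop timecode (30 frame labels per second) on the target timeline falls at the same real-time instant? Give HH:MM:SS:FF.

02:36:26:15

Source frame index: (2×3600 + 36×60 + 26) × 24 + 12 = 225276.
Real time: 225276 / (24000/1001) = 18791773/2000 s.
Target frame: (18791773/2000) × (30000/1001) = 281595.
At 30 labels/s: frame 281595 → 02:36:26:15.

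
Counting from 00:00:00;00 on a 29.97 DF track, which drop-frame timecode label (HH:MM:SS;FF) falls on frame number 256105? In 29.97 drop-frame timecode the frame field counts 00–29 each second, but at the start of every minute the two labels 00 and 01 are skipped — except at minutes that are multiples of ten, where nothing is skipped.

Each 10-minute DF block holds 10 × 60 × 30 − 9 × 2 = 17982 frames. 256105 ÷ 17982 → 14 full blocks, remainder 4357.
Within the partial block the first minute is 1800 frames and each further minute 1798, so 2 further minute boundaries passed. Total skipped labels = 18 × 14 + 2 × 2 = 256.
Non-drop label index = 256105 + 256 = 256361; at 30 labels/s that is 02:22:25:11, i.e. DF 02:22:25;11.

02:22:25;11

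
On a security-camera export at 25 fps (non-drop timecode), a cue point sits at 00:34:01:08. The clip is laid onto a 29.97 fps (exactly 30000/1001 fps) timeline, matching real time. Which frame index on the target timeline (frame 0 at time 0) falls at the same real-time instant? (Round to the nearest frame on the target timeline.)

frame 61178

Source frame index: (0×3600 + 34×60 + 1) × 25 + 8 = 51033.
Real time: 51033 / (25) = 51033/25 s.
Target frame: (51033/25) × (30000/1001) = 61239600/1001 ≈ 61178.422 → 61178.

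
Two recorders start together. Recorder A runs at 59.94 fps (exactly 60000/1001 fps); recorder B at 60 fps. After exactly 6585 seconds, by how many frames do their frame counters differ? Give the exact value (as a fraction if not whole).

395100/1001 frames

A emits 60000/1001 × 6585 = 395100000/1001 frames; B emits 60 × 6585 = 395100.
Difference = 395100/1001 frames (≈ 394.7053); B is ahead of A.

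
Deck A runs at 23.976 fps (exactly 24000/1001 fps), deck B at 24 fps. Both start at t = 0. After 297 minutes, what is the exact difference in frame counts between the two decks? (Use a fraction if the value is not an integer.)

38880/91 frames

297 min = 17820 s.
A emits 24000/1001 × 17820 = 38880000/91 frames; B emits 24 × 17820 = 427680.
Difference = 38880/91 frames (≈ 427.2527); B is ahead of A.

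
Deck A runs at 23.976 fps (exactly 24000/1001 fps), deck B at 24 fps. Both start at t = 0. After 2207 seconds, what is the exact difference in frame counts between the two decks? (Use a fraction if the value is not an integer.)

52968/1001 frames

A emits 24000/1001 × 2207 = 52968000/1001 frames; B emits 24 × 2207 = 52968.
Difference = 52968/1001 frames (≈ 52.9151); B is ahead of A.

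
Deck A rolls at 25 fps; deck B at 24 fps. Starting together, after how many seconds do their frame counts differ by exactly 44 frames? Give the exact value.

44 seconds

The gap grows by |24 − 25| = 1 frame per second.
Time for a 44-frame gap: 44 ÷ (1) = 44 s.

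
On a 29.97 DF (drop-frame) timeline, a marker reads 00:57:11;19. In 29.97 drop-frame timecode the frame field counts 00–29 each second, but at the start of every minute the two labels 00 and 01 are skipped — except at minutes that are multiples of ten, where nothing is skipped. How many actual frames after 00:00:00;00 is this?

102845

Complete 10-minute blocks: 5, each 17982 frames → 89910.
Remaining 7 whole minutes in the current block: 1800 + 6 × 1798 = 12588 frames.
Within the current minute: 11 × 30 + 19 − 2 = 347 (labels ;00/;01 skipped at this minute). Total = 89910 + 12588 + 347 = 102845.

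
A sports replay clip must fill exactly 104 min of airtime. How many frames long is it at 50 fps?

312000 frames

104 min = 6240 s.
Frames = 6240 × 50 = 312000.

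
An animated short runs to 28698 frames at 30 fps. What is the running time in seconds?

Running time = 28698 / (30) = 956.6 s.

956.6 seconds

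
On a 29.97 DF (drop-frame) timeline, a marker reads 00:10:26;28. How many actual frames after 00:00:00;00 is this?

18790

As if non-drop at 30 labels/s: (0 × 3600 + 10 × 60 + 26) × 30 + 28 = 18808.
Minute boundaries passed: 10; those not divisible by 10: 10 − 1 = 9; dropped labels = 2 × 9 = 18.
Actual frame index = 18808 − 18 = 18790.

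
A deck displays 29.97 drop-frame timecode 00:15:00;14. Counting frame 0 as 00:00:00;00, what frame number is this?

As if non-drop at 30 labels/s: (0 × 3600 + 15 × 60 + 0) × 30 + 14 = 27014.
Minute boundaries passed: 15; those not divisible by 10: 15 − 1 = 14; dropped labels = 2 × 14 = 28.
Actual frame index = 27014 − 28 = 26986.

26986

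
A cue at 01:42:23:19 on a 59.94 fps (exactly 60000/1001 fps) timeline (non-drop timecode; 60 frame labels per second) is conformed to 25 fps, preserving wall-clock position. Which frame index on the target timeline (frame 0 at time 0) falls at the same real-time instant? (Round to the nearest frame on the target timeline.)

frame 153736

Source frame index: (1×3600 + 42×60 + 23) × 60 + 19 = 368599.
Real time: 368599 / (60000/1001) = 368967599/60000 s.
Target frame: (368967599/60000) × (25) = 368967599/2400 ≈ 153736.500 → 153736.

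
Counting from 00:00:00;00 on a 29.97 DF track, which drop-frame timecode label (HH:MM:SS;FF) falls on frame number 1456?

00:00:48;16

Ten DF minutes hold 17982 frames, so frame 1456 lies in block 0 (frames 0–17981) with 1456 frames into that block.
The block's first minute is 1800 frames and the rest 1798 each; 1456 frames reaches minute 0, so 0 × 18 + 0 × 2 = 0 labels have been skipped so far.
Adding those back, label number 1456 + 0 = 1456 at 30 labels/s is 48 s + 16 f = 0 h 0 min 48 s frame 16, i.e. 00:00:48;16.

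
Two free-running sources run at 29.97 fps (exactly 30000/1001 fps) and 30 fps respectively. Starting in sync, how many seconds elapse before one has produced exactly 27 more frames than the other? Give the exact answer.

The gap grows by |30 − 30000/1001| = 30/1001 frames per second.
Time for a 27-frame gap: 27 ÷ (30/1001) = 900.9 s.

900.9 seconds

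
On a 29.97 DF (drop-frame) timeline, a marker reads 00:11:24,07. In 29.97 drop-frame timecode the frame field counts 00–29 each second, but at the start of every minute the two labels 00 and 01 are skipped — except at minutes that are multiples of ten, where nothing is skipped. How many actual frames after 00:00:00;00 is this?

Complete 10-minute blocks: 1, each 17982 frames → 17982.
Remaining 1 whole minute in the current block: 1800 + 0 × 1798 = 1800 frames.
Within the current minute: 24 × 30 + 7 − 2 = 725 (labels ;00/;01 skipped at this minute). Total = 17982 + 1800 + 725 = 20507.

20507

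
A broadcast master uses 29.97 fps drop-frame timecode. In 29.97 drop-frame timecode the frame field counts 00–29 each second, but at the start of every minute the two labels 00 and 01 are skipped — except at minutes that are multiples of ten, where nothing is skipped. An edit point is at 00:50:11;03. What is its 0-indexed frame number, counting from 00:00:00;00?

90243

Complete 10-minute blocks: 5, each 17982 frames → 89910.
Remaining 0 whole minutes in the current block: 0 frames.
Within the current minute: 11 × 30 + 3 = 333. Total = 89910 + 0 + 333 = 90243.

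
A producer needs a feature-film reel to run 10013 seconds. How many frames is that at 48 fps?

480624 frames

Frames = 10013 × 48 = 480624.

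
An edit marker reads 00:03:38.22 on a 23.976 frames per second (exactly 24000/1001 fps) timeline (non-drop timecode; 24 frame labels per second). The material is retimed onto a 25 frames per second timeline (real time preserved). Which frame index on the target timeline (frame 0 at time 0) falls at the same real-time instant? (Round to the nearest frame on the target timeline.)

Source frame index: (0×3600 + 3×60 + 38) × 24 + 22 = 5254.
Real time: 5254 / (24000/1001) = 2629627/12000 s.
Target frame: (2629627/12000) × (25) = 2629627/480 ≈ 5478.390 → 5478.

frame 5478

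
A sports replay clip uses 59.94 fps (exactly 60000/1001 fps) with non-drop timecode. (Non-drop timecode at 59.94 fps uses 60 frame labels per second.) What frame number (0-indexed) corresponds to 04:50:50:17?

frame 1047017

Total seconds to the label: (4 × 3600 + 50 × 60 + 50) = 17450.
Frame index = 17450 × 60 + 17 = 1047017.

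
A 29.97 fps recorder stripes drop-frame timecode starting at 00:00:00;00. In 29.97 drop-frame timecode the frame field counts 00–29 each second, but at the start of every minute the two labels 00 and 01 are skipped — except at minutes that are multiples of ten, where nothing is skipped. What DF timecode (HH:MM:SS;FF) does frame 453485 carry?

Each 10-minute DF block holds 10 × 60 × 30 − 9 × 2 = 17982 frames. 453485 ÷ 17982 → 25 full blocks, remainder 3935.
Within the partial block the first minute is 1800 frames and each further minute 1798, so 2 further minute boundaries passed. Total skipped labels = 18 × 25 + 2 × 2 = 454.
Non-drop label index = 453485 + 454 = 453939; at 30 labels/s that is 04:12:11:09, i.e. DF 04:12:11;09.

04:12:11;09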